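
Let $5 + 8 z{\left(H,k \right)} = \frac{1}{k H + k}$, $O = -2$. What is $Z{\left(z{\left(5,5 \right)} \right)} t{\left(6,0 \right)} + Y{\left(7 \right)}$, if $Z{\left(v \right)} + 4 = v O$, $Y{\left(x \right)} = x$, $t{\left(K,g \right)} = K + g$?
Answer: $- \frac{191}{20} \approx -9.55$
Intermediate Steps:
$z{\left(H,k \right)} = - \frac{5}{8} + \frac{1}{8 \left(k + H k\right)}$ ($z{\left(H,k \right)} = - \frac{5}{8} + \frac{1}{8 \left(k H + k\right)} = - \frac{5}{8} + \frac{1}{8 \left(H k + k\right)} = - \frac{5}{8} + \frac{1}{8 \left(k + H k\right)}$)
$Z{\left(v \right)} = -4 - 2 v$ ($Z{\left(v \right)} = -4 + v \left(-2\right) = -4 - 2 v$)
$Z{\left(z{\left(5,5 \right)} \right)} t{\left(6,0 \right)} + Y{\left(7 \right)} = \left(-4 - 2 \frac{1 - 25 - 25 \cdot 5}{8 \cdot 5 \left(1 + 5\right)}\right) \left(6 + 0\right) + 7 = \left(-4 - 2 \cdot \frac{1}{8} \cdot \frac{1}{5} \cdot \frac{1}{6} \left(1 - 25 - 125\right)\right) 6 + 7 = \left(-4 - 2 \cdot \frac{1}{8} \cdot \frac{1}{5} \cdot \frac{1}{6} \left(-149\right)\right) 6 + 7 = \left(-4 - - \frac{149}{120}\right) 6 + 7 = \left(-4 + \frac{149}{120}\right) 6 + 7 = \left(- \frac{331}{120}\right) 6 + 7 = - \frac{331}{20} + 7 = - \frac{191}{20}$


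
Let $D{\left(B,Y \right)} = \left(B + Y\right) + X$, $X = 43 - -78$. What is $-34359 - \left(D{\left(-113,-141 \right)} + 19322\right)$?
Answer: $-53548$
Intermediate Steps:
$X = 121$ ($X = 43 + 78 = 121$)
$D{\left(B,Y \right)} = 121 + B + Y$ ($D{\left(B,Y \right)} = \left(B + Y\right) + 121 = 121 + B + Y$)
$-34359 - \left(D{\left(-113,-141 \right)} + 19322\right) = -34359 - \left(\left(121 - 113 - 141\right) + 19322\right) = -34359 - \left(-133 + 19322\right) = -34359 - 19189 = -53548$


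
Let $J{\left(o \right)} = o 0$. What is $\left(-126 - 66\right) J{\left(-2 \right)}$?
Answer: $0$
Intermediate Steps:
$J{\left(o \right)} = 0$
$\left(-126 - 66\right) J{\left(-2 \right)} = \left(-126 - 66\right) 0 = \left(-192\right) 0 = 0$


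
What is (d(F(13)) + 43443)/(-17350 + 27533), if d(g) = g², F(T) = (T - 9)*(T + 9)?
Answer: 3011/599 ≈ 5.0267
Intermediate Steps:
F(T) = (-9 + T)*(9 + T)
(d(F(13)) + 43443)/(-17350 + 27533) = ((-81 + 13²)² + 43443)/(-17350 + 27533) = ((-81 + 169)² + 43443)/10183 = (88² + 43443)*(1/10183) = (7744 + 43443)*(1/10183) = 51187*(1/10183) = 3011/599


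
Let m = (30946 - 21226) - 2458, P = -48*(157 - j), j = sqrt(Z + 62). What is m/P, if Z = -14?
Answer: -570067/590424 - 3631*sqrt(3)/147606 ≈ -1.0081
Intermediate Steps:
j = 4*sqrt(3) (j = sqrt(-14 + 62) = sqrt(48) = 4*sqrt(3) ≈ 6.9282)
P = -7536 + 192*sqrt(3) (P = -48*(157 - 4*sqrt(3)) = -7536 + 192*sqrt(3) ≈ -7203.4)
m = 7262 (m = 9720 - 2458 = 7262)
m/P = 7262/(-7536 + 192*sqrt(3))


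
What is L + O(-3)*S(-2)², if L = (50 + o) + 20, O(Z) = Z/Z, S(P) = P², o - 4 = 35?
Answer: 125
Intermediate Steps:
o = 39 (o = 4 + 35 = 39)
O(Z) = 1
L = 109 (L = (50 + 39) + 20 = 89 + 20 = 109)
L + O(-3)*S(-2)² = 109 + 1*((-2)²)² = 109 + 1*4² = 109 + 1*16 = 109 + 16 = 125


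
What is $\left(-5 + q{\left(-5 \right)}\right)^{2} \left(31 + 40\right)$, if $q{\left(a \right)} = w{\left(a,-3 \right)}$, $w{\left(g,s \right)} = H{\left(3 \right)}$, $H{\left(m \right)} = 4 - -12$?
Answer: $8591$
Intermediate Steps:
$H{\left(m \right)} = 16$ ($H{\left(m \right)} = 4 + 12 = 16$)
$w{\left(g,s \right)} = 16$
$q{\left(a \right)} = 16$
$\left(-5 + q{\left(-5 \right)}\right)^{2} \left(31 + 40\right) = \left(-5 + 16\right)^{2} \left(31 + 40\right) = 11^{2} \cdot 71 = 121 \cdot 71 = 8591$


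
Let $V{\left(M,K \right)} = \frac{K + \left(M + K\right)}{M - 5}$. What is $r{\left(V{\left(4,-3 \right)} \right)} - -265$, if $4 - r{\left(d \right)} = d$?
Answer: $267$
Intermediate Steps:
$V{\left(M,K \right)} = \frac{M + 2 K}{-5 + M}$ ($V{\left(M,K \right)} = \frac{K + \left(K + M\right)}{-5 + M} = \frac{M + 2 K}{-5 + M}$)
$r{\left(d \right)} = 4 - d$
$r{\left(V{\left(4,-3 \right)} \right)} - -265 = \left(4 - \frac{4 + 2 \left(-3\right)}{-5 + 4}\right) - -265 = \left(4 - \frac{4 - 6}{-1}\right) + 265 = \left(4 - \left(-1\right) \left(-2\right)\right) + 265 = \left(4 - 2\right) + 265 = 2 + 265 = 267$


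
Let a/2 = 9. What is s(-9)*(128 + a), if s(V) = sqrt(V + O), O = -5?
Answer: 146*I*sqrt(14) ≈ 546.28*I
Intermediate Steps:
a = 18 (a = 2*9 = 18)
s(V) = sqrt(-5 + V) (s(V) = sqrt(V - 5) = sqrt(-5 + V))
s(-9)*(128 + a) = sqrt(-5 - 9)*(128 + 18) = sqrt(-14)*146 = (I*sqrt(14))*146 = 146*I*sqrt(14)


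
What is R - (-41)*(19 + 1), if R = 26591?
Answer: 27411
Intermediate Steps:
R - (-41)*(19 + 1) = 26591 - (-41)*(19 + 1) = 26591 - (-41)*20 = 26591 - 1*(-820) = 26591 + 820 = 27411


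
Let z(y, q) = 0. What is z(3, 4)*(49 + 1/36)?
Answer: 0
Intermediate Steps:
z(3, 4)*(49 + 1/36) = 0*(49 + 1/36) = 0*(1765/36) = 0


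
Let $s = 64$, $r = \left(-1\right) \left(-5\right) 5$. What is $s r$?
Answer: $1600$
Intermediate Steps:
$r = 25$ ($r = 5 \cdot 5 = 25$)
$s r = 64 \cdot 25 = 1600$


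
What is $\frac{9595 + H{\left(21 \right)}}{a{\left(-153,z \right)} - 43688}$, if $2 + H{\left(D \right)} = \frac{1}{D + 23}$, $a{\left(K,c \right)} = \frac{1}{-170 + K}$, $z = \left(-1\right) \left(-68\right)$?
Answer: $- \frac{136336039}{620893900} \approx -0.21958$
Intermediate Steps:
$z = 68$
$H{\left(D \right)} = -2 + \frac{1}{23 + D}$ ($H{\left(D \right)} = -2 + \frac{1}{D + 23} = -2 + \frac{1}{23 + D}$)
$\frac{9595 + H{\left(21 \right)}}{a{\left(-153,z \right)} - 43688} = \frac{9595 + \frac{-45 - 42}{23 + 21}}{\frac{1}{-170 - 153} - 43688} = \frac{9595 + \frac{-45 - 42}{44}}{\frac{1}{-323} - 43688} = \frac{9595 + \frac{1}{44} \left(-87\right)}{- \frac{1}{323} - 43688} = \frac{9595 - \frac{87}{44}}{- \frac{14111225}{323}} = \frac{422093}{44} \left(- \frac{323}{14111225}\right) = - \frac{136336039}{620893900}$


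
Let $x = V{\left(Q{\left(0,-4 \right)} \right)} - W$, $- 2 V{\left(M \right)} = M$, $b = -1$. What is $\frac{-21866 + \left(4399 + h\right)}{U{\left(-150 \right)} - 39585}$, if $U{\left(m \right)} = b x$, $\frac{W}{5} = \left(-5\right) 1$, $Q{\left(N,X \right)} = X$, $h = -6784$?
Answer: $\frac{24251}{39612} \approx 0.61221$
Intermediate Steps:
$V{\left(M \right)} = - \frac{M}{2}$
$W = -25$ ($W = 5 \left(\left(-5\right) 1\right) = 5 \left(-5\right) = -25$)
$x = 27$ ($x = \left(- \frac{1}{2}\right) \left(-4\right) - -25 = 2 + 25 = 27$)
$U{\left(m \right)} = -27$ ($U{\left(m \right)} = \left(-1\right) 27 = -27$)
$\frac{-21866 + \left(4399 + h\right)}{U{\left(-150 \right)} - 39585} = \frac{-21866 + \left(4399 - 6784\right)}{-27 - 39585} = \frac{-21866 - 2385}{-39612} = \left(-24251\right) \left(- \frac{1}{39612}\right) = \frac{24251}{39612}$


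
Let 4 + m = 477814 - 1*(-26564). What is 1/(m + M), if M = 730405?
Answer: 1/1234779 ≈ 8.0986e-7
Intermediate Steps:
m = 504374 (m = -4 + (477814 - 1*(-26564)) = -4 + (477814 + 26564) = -4 + 504378 = 504374)
1/(m + M) = 1/(504374 + 730405) = 1/1234779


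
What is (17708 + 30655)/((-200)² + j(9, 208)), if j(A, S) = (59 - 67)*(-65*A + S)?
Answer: 48363/43016 ≈ 1.1243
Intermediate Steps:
j(A, S) = -8*S + 520*A (j(A, S) = -8*(S - 65*A) = -8*S + 520*A)
(17708 + 30655)/((-200)² + j(9, 208)) = (17708 + 30655)/((-200)² + (-8*208 + 520*9)) = 48363/(40000 + (-1664 + 4680)) = 48363/(40000 + 3016) = 48363/43016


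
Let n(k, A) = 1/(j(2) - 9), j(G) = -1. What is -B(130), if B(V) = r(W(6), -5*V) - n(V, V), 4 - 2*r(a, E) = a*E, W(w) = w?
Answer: -19521/10 ≈ -1952.1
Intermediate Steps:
r(a, E) = 2 - E*a/2 (r(a, E) = 2 - a*E/2 = 2 - E*a/2)
n(k, A) = -⅒ (n(k, A) = 1/(-1 - 9) = 1/(-10) = -⅒)
B(V) = 21/10 + 15*V (B(V) = (2 - ½*(-5*V)*6) - 1*(-⅒) = (2 + 15*V) + ⅒ = 21/10 + 15*V)
-B(130) = -(21/10 + 15*130) = -(21/10 + 1950) = -1*19521/10 = -19521/10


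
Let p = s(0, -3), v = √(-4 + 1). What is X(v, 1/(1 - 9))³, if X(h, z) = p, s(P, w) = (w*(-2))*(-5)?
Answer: -27000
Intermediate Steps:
s(P, w) = 10*w (s(P, w) = -2*w*(-5) = 10*w)
v = I*√3 (v = √(-3) = I*√3 ≈ 1.732*I)
p = -30 (p = 10*(-3) = -30)
X(h, z) = -30
X(v, 1/(1 - 9))³ = (-30)³ = -27000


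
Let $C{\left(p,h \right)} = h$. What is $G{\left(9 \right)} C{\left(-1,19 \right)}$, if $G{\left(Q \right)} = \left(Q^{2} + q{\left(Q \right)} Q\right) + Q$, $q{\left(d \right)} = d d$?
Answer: $15561$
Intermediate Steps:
$q{\left(d \right)} = d^{2}$
$G{\left(Q \right)} = Q + Q^{2} + Q^{3}$ ($G{\left(Q \right)} = \left(Q^{2} + Q^{2} Q\right) + Q = \left(Q^{2} + Q^{3}\right) + Q = Q + Q^{2} + Q^{3}$)
$G{\left(9 \right)} C{\left(-1,19 \right)} = 9 \left(1 + 9 + 9^{2}\right) 19 = 9 \left(1 + 9 + 81\right) 19 = 9 \cdot 91 \cdot 19 = 819 \cdot 19 = 15561$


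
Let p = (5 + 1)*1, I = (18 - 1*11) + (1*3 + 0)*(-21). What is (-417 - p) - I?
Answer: -367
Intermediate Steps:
I = -56 (I = (18 - 11) + (3 + 0)*(-21) = 7 + 3*(-21) = 7 - 63 = -56)
p = 6 (p = 6*1 = 6)
(-417 - p) - I = (-417 - 1*6) - 1*(-56) = (-417 - 6) + 56 = -423 + 56 = -367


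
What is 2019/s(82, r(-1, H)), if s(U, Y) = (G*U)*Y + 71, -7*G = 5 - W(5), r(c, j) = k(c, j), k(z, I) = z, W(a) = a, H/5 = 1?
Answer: 2019/71 ≈ 28.437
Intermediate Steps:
H = 5 (H = 5*1 = 5)
r(c, j) = c
G = 0 (G = -(5 - 1*5)/7 = -(5 - 5)/7 = -1/7*0 = 0)
s(U, Y) = 71 (s(U, Y) = (0*U)*Y + 71 = 0*Y + 71 = 0 + 71 = 71)
2019/s(82, r(-1, H)) = 2019/71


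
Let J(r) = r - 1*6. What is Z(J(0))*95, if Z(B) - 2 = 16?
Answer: 1710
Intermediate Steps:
J(r) = -6 + r (J(r) = r - 6 = -6 + r)
Z(B) = 18 (Z(B) = 2 + 16 = 18)
Z(J(0))*95 = 18*95 = 1710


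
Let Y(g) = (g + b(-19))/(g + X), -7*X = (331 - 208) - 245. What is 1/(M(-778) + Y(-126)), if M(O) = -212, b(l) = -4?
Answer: -76/16021 ≈ -0.0047438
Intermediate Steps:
X = 122/7 (X = -((331 - 208) - 245)/7 = -(123 - 245)/7 = -⅐*(-122) = 122/7 ≈ 17.429)
Y(g) = (-4 + g)/(122/7 + g) (Y(g) = (g - 4)/(g + 122/7) = (-4 + g)/(122/7 + g))
1/(M(-778) + Y(-126)) = 1/(-212 + 7*(-4 - 126)/(122 + 7*(-126))) = 1/(-212 + 7*(-130)/(122 - 882)) = 1/(-212 + 7*(-130)/(-760)) = 1/(-212 + 7*(-1/760)*(-130)) = 1/(-212 + 91/76) = 1/(-16021/76) = -76/16021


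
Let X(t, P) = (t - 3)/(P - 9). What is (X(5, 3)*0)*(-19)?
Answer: 0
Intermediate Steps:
X(t, P) = (-3 + t)/(-9 + P)
(X(5, 3)*0)*(-19) = (((-3 + 5)/(-9 + 3))*0)*(-19) = ((2/(-6))*0)*(-19) = (-1/6*2*0)*(-19) = -1/3*0*(-19) = 0*(-19) = 0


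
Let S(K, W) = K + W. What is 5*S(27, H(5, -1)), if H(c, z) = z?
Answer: 130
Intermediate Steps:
5*S(27, H(5, -1)) = 5*(27 - 1) = 5*26 = 130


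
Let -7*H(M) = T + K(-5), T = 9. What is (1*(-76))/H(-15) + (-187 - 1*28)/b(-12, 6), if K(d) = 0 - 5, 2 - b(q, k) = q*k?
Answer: 9627/74 ≈ 130.09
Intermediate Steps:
b(q, k) = 2 - k*q (b(q, k) = 2 - q*k = 2 - k*q)
K(d) = -5
H(M) = -4/7 (H(M) = -(9 - 5)/7 = -⅐*4 = -4/7)
(1*(-76))/H(-15) + (-187 - 1*28)/b(-12, 6) = (1*(-76))/(-4/7) + (-187 - 1*28)/(2 - 1*6*(-12)) = -76*(-7/4) + (-187 - 28)/(2 + 72) = 133 - 215/74 = 9627/74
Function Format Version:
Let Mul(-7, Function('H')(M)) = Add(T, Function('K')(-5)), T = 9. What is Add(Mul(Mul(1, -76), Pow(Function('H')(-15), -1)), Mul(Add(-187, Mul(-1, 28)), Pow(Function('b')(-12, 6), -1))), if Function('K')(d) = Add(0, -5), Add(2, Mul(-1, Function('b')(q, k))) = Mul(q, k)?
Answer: Rational(9627, 74) ≈ 130.09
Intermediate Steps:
Function('b')(q, k) = Add(2, Mul(-1, k, q)) (Function('b')(q, k) = Add(2, Mul(-1, Mul(q, k))) = Add(2, Mul(-1, Mul(k, q))) = Add(2, Mul(-1, k, q)))
Function('K')(d) = -5
Function('H')(M) = Rational(-4, 7) (Function('H')(M) = Mul(Rational(-1, 7), Add(9, -5)) = Mul(Rational(-1, 7), 4) = Rational(-4, 7))
Add(Mul(Mul(1, -76), Pow(Function('H')(-15), -1)), Mul(Add(-187, Mul(-1, 28)), Pow(Function('b')(-12, 6), -1))) = Add(Mul(Mul(1, -76), Pow(Rational(-4, 7), -1)), Mul(Add(-187, Mul(-1, 28)), Pow(Add(2, Mul(-1, 6, -12)), -1))) = Add(Mul(-76, Rational(-7, 4)), Mul(Add(-187, -28), Pow(Add(2, 72), -1))) = Add(133, Mul(-215, Pow(74, -1))) = Add(133, Mul(-215, Rational(1, 74))) = Add(133, Rational(-215, 74)) = Rational(9627, 74)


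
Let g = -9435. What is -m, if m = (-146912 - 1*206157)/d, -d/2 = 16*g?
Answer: 353069/301920 ≈ 1.1694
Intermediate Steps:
d = 301920 (d = -32*(-9435) = -2*(-150960) = 301920)
m = -353069/301920 (m = (-146912 - 1*206157)/301920 = (-146912 - 206157)*(1/301920) = -353069*1/301920 = -353069/301920 ≈ -1.1694)
-m = -1*(-353069/301920) = 353069/301920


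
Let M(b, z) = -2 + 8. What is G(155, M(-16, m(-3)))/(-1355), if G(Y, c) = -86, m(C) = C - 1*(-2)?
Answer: 86/1355 ≈ 0.063469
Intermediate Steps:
m(C) = 2 + C (m(C) = C + 2 = 2 + C)
M(b, z) = 6
G(155, M(-16, m(-3)))/(-1355) = -86/(-1355) = -86*(-1/1355) = 86/1355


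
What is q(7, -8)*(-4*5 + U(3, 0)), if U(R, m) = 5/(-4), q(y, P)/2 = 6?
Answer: -255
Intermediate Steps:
q(y, P) = 12 (q(y, P) = 2*6 = 12)
U(R, m) = -5/4 (U(R, m) = 5*(-¼) = -5/4)
q(7, -8)*(-4*5 + U(3, 0)) = 12*(-4*5 - 5/4) = 12*(-20 - 5/4) = 12*(-85/4) = -255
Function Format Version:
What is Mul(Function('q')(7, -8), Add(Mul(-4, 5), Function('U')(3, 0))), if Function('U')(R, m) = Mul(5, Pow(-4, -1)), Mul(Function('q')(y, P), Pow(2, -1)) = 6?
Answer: -255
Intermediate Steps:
Function('q')(y, P) = 12 (Function('q')(y, P) = Mul(2, 6) = 12)
Function('U')(R, m) = Rational(-5, 4) (Function('U')(R, m) = Mul(5, Rational(-1, 4)) = Rational(-5, 4))
Mul(Function('q')(7, -8), Add(Mul(-4, 5), Function('U')(3, 0))) = Mul(12, Add(Mul(-4, 5), Rational(-5, 4))) = Mul(12, Add(-20, Rational(-5, 4))) = Mul(12, Rational(-85, 4)) = -255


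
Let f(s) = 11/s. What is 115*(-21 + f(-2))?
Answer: -6095/2 ≈ -3047.5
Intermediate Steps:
115*(-21 + f(-2)) = 115*(-21 + 11/(-2)) = 115*(-21 + 11*(-1/2)) = 115*(-21 - 11/2) = 115*(-53/2) = -6095/2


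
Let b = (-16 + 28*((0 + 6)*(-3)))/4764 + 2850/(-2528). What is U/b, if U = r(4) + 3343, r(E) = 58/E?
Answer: -1010892216/372299 ≈ -2715.3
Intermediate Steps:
U = 6715/2 (U = 58/4 + 3343 = 58*(¼) + 3343 = 29/2 + 3343 = 6715/2 ≈ 3357.5)
b = -1861495/1505424 (b = (-16 + 28*(6*(-3)))*(1/4764) + 2850*(-1/2528) = (-16 + 28*(-18))*(1/4764) - 1425/1264 = (-16 - 504)*(1/4764) - 1425/1264 = -520*1/4764 - 1425/1264 = -130/1191 - 1425/1264 = -1861495/1505424 ≈ -1.2365)
U/b = 6715/(2*(-1861495/1505424)) = (6715/2)*(-1505424/1861495) = -1010892216/372299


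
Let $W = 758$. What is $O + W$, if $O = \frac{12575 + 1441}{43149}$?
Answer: $\frac{10906986}{14383} \approx 758.33$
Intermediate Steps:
$O = \frac{4672}{14383}$ ($O = 14016 \cdot \frac{1}{43149} = \frac{4672}{14383} \approx 0.32483$)
$O + W = \frac{4672}{14383} + 758 = \frac{10906986}{14383}$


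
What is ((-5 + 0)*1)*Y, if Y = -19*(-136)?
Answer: -12920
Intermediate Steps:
Y = 2584
((-5 + 0)*1)*Y = ((-5 + 0)*1)*2584 = -5*1*2584 = -5*2584 = -12920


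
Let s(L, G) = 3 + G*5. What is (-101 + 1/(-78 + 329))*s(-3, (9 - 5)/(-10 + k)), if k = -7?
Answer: -785850/4267 ≈ -184.17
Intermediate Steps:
s(L, G) = 3 + 5*G
(-101 + 1/(-78 + 329))*s(-3, (9 - 5)/(-10 + k)) = (-101 + 1/(-78 + 329))*(3 + 5*((9 - 5)/(-10 - 7))) = (-101 + 1/251)*(3 + 5*(4/(-17))) = (-101 + 1/251)*(3 + 5*(4*(-1/17))) = -25350*(3 + 5*(-4/17))/251 = -25350*(3 - 20/17)/251 = -25350/251*31/17 = -785850/4267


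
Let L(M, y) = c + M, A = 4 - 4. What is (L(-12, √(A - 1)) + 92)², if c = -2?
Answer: 6084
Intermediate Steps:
A = 0
L(M, y) = -2 + M
(L(-12, √(A - 1)) + 92)² = ((-2 - 12) + 92)² = (-14 + 92)² = 78² = 6084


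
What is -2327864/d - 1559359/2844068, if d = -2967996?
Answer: 498108059047/2110295611932 ≈ 0.23604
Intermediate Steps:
-2327864/d - 1559359/2844068 = -2327864/(-2967996) - 1559359/2844068 = -2327864*(-1/2967996) - 1559359*1/2844068 = 581966/741999 - 1559359/2844068 = 498108059047/2110295611932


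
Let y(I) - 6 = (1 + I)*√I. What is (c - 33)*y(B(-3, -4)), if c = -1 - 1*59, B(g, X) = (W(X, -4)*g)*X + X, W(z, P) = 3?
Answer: -558 - 12276*√2 ≈ -17919.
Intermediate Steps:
B(g, X) = X + 3*X*g (B(g, X) = (3*g)*X + X = 3*X*g + X = X + 3*X*g)
y(I) = 6 + √I*(1 + I) (y(I) = 6 + (1 + I)*√I = 6 + √I*(1 + I))
c = -60 (c = -1 - 59 = -60)
(c - 33)*y(B(-3, -4)) = (-60 - 33)*(6 + √(-4*(1 + 3*(-3))) + (-4*(1 + 3*(-3)))^(3/2)) = -93*(6 + √(-4*(1 - 9)) + (-4*(1 - 9))^(3/2)) = -93*(6 + √(-4*(-8)) + (-4*(-8))^(3/2)) = -93*(6 + √32 + 32^(3/2)) = -93*(6 + 4*√2 + 128*√2) = -93*(6 + 132*√2) = -558 - 12276*√2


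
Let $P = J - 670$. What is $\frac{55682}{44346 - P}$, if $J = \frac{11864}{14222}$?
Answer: $\frac{197977351}{160051422} \approx 1.237$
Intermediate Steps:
$J = \frac{5932}{7111}$ ($J = 11864 \cdot \frac{1}{14222} = \frac{5932}{7111} \approx 0.8342$)
$P = - \frac{4758438}{7111}$ ($P = \frac{5932}{7111} - 670 = - \frac{4758438}{7111} \approx -669.17$)
$\frac{55682}{44346 - P} = \frac{55682}{44346 - - \frac{4758438}{7111}} = \frac{55682}{44346 + \frac{4758438}{7111}} = \frac{55682}{\frac{320102844}{7111}} = 55682 \cdot \frac{7111}{320102844} = \frac{197977351}{160051422}$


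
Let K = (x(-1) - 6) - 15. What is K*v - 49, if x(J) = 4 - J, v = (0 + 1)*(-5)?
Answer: 31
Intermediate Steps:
v = -5 (v = 1*(-5) = -5)
K = -16 (K = ((4 - 1*(-1)) - 6) - 15 = ((4 + 1) - 6) - 15 = (5 - 6) - 15 = -1 - 15 = -16)
K*v - 49 = -16*(-5) - 49 = 80 - 49 = 31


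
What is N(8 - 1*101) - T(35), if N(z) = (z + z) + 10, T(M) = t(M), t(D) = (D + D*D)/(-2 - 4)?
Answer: 34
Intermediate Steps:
t(D) = -D/6 - D**2/6 (t(D) = (D + D**2)/(-6) = (D + D**2)*(-1/6) = -D/6 - D**2/6)
T(M) = -M*(1 + M)/6
N(z) = 10 + 2*z (N(z) = 2*z + 10 = 10 + 2*z)
N(8 - 1*101) - T(35) = (10 + 2*(8 - 1*101)) - (-1)*35*(1 + 35)/6 = (10 + 2*(8 - 101)) - (-1)*35*36/6 = (10 + 2*(-93)) - 1*(-210) = (10 - 186) + 210 = -176 + 210 = 34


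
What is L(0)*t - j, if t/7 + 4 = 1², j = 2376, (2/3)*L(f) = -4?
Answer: -2250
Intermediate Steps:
L(f) = -6 (L(f) = (3/2)*(-4) = -6)
t = -21 (t = -28 + 7*1² = -28 + 7*1 = -28 + 7 = -21)
L(0)*t - j = -6*(-21) - 1*2376 = 126 - 2376 = -2250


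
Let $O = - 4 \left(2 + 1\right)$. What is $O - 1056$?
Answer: $-1068$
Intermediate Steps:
$O = -12$ ($O = \left(-4\right) 3 = -12$)
$O - 1056 = -12 - 1056 = -1068$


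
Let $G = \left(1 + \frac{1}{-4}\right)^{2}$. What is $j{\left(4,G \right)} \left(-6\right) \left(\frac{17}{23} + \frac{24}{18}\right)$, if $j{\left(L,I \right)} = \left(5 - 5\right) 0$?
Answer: $0$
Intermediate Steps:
$G = \frac{9}{16}$ ($G = \left(1 - \frac{1}{4}\right)^{2} = \left(\frac{3}{4}\right)^{2} = \frac{9}{16} \approx 0.5625$)
$j{\left(L,I \right)} = 0$ ($j{\left(L,I \right)} = 0 \cdot 0 = 0$)
$j{\left(4,G \right)} \left(-6\right) \left(\frac{17}{23} + \frac{24}{18}\right) = 0 \left(-6\right) \left(\frac{17}{23} + \frac{24}{18}\right) = 0 \left(17 \cdot \frac{1}{23} + 24 \cdot \frac{1}{18}\right) = 0 \left(\frac{17}{23} + \frac{4}{3}\right) = 0 \cdot \frac{143}{69} = 0$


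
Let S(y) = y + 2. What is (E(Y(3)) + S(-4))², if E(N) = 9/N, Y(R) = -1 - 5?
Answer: 49/4 ≈ 12.250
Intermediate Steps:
Y(R) = -6
S(y) = 2 + y
(E(Y(3)) + S(-4))² = (9/(-6) + (2 - 4))² = (9*(-⅙) - 2)² = (-3/2 - 2)² = (-7/2)² = 49/4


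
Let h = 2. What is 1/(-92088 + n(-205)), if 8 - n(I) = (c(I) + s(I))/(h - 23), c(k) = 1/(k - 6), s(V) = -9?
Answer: -4431/408008380 ≈ -1.0860e-5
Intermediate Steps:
c(k) = 1/(-6 + k)
n(I) = 53/7 + 1/(21*(-6 + I)) (n(I) = 8 - (1/(-6 + I) - 9)/(2 - 23) = 8 - (-9 + 1/(-6 + I))/(-21) = 8 - (-9 + 1/(-6 + I))*(-1)/21 = 8 - (3/7 - 1/(21*(-6 + I))) = 8 + (-3/7 + 1/(21*(-6 + I))) = 53/7 + 1/(21*(-6 + I)))
1/(-92088 + n(-205)) = 1/(-92088 + (-953 + 159*(-205))/(21*(-6 - 205))) = 1/(-92088 + (1/21)*(-953 - 32595)/(-211)) = 1/(-92088 + (1/21)*(-1/211)*(-33548)) = 1/(-92088 + 33548/4431) = 1/(-408008380/4431) = -4431/408008380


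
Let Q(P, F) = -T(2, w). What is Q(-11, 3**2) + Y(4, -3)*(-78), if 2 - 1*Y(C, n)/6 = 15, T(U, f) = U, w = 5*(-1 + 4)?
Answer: 6082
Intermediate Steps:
w = 15 (w = 5*3 = 15)
Y(C, n) = -78 (Y(C, n) = 12 - 6*15 = 12 - 90 = -78)
Q(P, F) = -2 (Q(P, F) = -1*2 = -2)
Q(-11, 3**2) + Y(4, -3)*(-78) = -2 - 78*(-78) = -2 + 6084 = 6082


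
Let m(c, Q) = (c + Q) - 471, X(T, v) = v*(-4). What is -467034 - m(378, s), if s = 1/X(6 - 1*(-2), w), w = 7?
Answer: -13074347/28 ≈ -4.6694e+5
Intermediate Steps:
X(T, v) = -4*v
s = -1/28 (s = 1/(-4*7) = 1/(-28) = -1/28 ≈ -0.035714)
m(c, Q) = -471 + Q + c (m(c, Q) = (Q + c) - 471 = -471 + Q + c)
-467034 - m(378, s) = -467034 - (-471 - 1/28 + 378) = -467034 - 1*(-2605/28) = -467034 + 2605/28 = -13074347/28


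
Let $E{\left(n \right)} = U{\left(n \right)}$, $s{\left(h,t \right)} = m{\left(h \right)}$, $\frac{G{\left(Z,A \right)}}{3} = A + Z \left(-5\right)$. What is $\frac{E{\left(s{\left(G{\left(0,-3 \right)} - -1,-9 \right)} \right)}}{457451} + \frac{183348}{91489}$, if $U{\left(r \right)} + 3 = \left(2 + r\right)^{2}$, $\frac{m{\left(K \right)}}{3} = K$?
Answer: $\frac{83916732157}{41851734539} \approx 2.0051$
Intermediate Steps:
$m{\left(K \right)} = 3 K$
$G{\left(Z,A \right)} = - 15 Z + 3 A$ ($G{\left(Z,A \right)} = 3 \left(A + Z \left(-5\right)\right) = 3 \left(A - 5 Z\right) = - 15 Z + 3 A$)
$s{\left(h,t \right)} = 3 h$
$U{\left(r \right)} = -3 + \left(2 + r\right)^{2}$
$E{\left(n \right)} = -3 + \left(2 + n\right)^{2}$
$\frac{E{\left(s{\left(G{\left(0,-3 \right)} - -1,-9 \right)} \right)}}{457451} + \frac{183348}{91489} = \frac{-3 + \left(2 + 3 \left(\left(\left(-15\right) 0 + 3 \left(-3\right)\right) - -1\right)\right)^{2}}{457451} + \frac{183348}{91489} = \left(-3 + \left(2 + 3 \left(\left(0 - 9\right) + 1\right)\right)^{2}\right) \frac{1}{457451} + 183348 \cdot \frac{1}{91489} = \left(-3 + \left(2 + 3 \left(-9 + 1\right)\right)^{2}\right) \frac{1}{457451} + \frac{183348}{91489} = \left(-3 + \left(2 + 3 \left(-8\right)\right)^{2}\right) \frac{1}{457451} + \frac{183348}{91489} = \left(-3 + \left(2 - 24\right)^{2}\right) \frac{1}{457451} + \frac{183348}{91489} = \left(-3 + \left(-22\right)^{2}\right) \frac{1}{457451} + \frac{183348}{91489} = \left(-3 + 484\right) \frac{1}{457451} + \frac{183348}{91489} = 481 \cdot \frac{1}{457451} + \frac{183348}{91489} = \frac{481}{457451} + \frac{183348}{91489} = \frac{83916732157}{41851734539}$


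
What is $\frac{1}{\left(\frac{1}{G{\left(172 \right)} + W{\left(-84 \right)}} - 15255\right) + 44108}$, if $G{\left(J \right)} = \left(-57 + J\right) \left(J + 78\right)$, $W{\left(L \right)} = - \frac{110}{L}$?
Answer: $\frac{1207555}{34841584457} \approx 3.4658 \cdot 10^{-5}$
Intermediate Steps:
$G{\left(J \right)} = \left(-57 + J\right) \left(78 + J\right)$
$\frac{1}{\left(\frac{1}{G{\left(172 \right)} + W{\left(-84 \right)}} - 15255\right) + 44108} = \frac{1}{\left(\frac{1}{\left(-4446 + 172^{2} + 21 \cdot 172\right) - \frac{110}{-84}} - 15255\right) + 44108} = \frac{1}{\left(\frac{1}{\left(-4446 + 29584 + 3612\right) - - \frac{55}{42}} - 15255\right) + 44108} = \frac{1}{\left(\frac{1}{28750 + \frac{55}{42}} - 15255\right) + 44108} = \frac{1}{\left(\frac{1}{\frac{1207555}{42}} - 15255\right) + 44108} = \frac{1}{\left(\frac{42}{1207555} - 15255\right) + 44108} = \frac{1}{- \frac{18421251483}{1207555} + 44108} = \frac{1}{\frac{34841584457}{1207555}} = \frac{1207555}{34841584457}$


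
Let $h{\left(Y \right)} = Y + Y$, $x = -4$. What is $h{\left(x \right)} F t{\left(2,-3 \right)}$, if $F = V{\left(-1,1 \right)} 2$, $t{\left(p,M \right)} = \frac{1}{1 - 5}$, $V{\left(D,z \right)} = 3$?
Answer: $12$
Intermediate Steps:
$h{\left(Y \right)} = 2 Y$
$t{\left(p,M \right)} = - \frac{1}{4}$ ($t{\left(p,M \right)} = \frac{1}{-4} = - \frac{1}{4}$)
$F = 6$ ($F = 3 \cdot 2 = 6$)
$h{\left(x \right)} F t{\left(2,-3 \right)} = 2 \left(-4\right) 6 \left(- \frac{1}{4}\right) = \left(-8\right) 6 \left(- \frac{1}{4}\right) = \left(-48\right) \left(- \frac{1}{4}\right) = 12$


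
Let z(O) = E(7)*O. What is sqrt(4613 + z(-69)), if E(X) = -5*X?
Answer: 2*sqrt(1757) ≈ 83.833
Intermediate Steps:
z(O) = -35*O (z(O) = (-5*7)*O = -35*O)
sqrt(4613 + z(-69)) = sqrt(4613 - 35*(-69)) = sqrt(4613 + 2415) = sqrt(7028) = 2*sqrt(1757)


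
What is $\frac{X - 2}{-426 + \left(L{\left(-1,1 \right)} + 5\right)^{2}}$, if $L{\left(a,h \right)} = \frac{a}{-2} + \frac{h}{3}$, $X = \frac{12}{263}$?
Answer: $\frac{18504}{3711193} \approx 0.004986$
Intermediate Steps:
$X = \frac{12}{263}$ ($X = 12 \cdot \frac{1}{263} = \frac{12}{263} \approx 0.045627$)
$L{\left(a,h \right)} = - \frac{a}{2} + \frac{h}{3}$ ($L{\left(a,h \right)} = a \left(- \frac{1}{2}\right) + h \frac{1}{3} = - \frac{a}{2} + \frac{h}{3}$)
$\frac{X - 2}{-426 + \left(L{\left(-1,1 \right)} + 5\right)^{2}} = \frac{\frac{12}{263} - 2}{-426 + \left(\left(\left(- \frac{1}{2}\right) \left(-1\right) + \frac{1}{3} \cdot 1\right) + 5\right)^{2}} = - \frac{514}{263 \left(-426 + \left(\left(\frac{1}{2} + \frac{1}{3}\right) + 5\right)^{2}\right)} = - \frac{514}{263 \left(-426 + \left(\frac{5}{6} + 5\right)^{2}\right)} = - \frac{514}{263 \left(-426 + \left(\frac{35}{6}\right)^{2}\right)} = - \frac{514}{263 \left(-426 + \frac{1225}{36}\right)} = - \frac{514}{263 \left(- \frac{14111}{36}\right)} = \left(- \frac{514}{263}\right) \left(- \frac{36}{14111}\right) = \frac{18504}{3711193}$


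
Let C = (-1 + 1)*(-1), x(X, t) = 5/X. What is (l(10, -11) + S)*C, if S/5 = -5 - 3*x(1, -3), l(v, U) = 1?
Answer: 0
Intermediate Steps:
C = 0 (C = 0*(-1) = 0)
S = -100 (S = 5*(-5 - 15/1) = 5*(-5 - 15) = 5*(-20) = -100)
(l(10, -11) + S)*C = (1 - 100)*0 = -99*0 = 0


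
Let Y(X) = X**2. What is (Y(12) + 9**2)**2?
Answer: 50625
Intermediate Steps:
(Y(12) + 9**2)**2 = (12**2 + 9**2)**2 = (144 + 81)**2 = 225**2 = 50625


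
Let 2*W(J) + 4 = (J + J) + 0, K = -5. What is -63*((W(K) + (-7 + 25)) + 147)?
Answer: -9954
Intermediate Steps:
W(J) = -2 + J (W(J) = -2 + ((J + J) + 0)/2 = -2 + (2*J + 0)/2 = -2 + (2*J)/2 = -2 + J)
-63*((W(K) + (-7 + 25)) + 147) = -63*(((-2 - 5) + (-7 + 25)) + 147) = -63*((-7 + 18) + 147) = -63*(11 + 147) = -63*158 = -9954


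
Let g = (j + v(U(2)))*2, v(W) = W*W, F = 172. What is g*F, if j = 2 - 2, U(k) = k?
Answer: 1376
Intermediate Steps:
v(W) = W²
j = 0
g = 8 (g = (0 + 2²)*2 = (0 + 4)*2 = 4*2 = 8)
g*F = 8*172 = 1376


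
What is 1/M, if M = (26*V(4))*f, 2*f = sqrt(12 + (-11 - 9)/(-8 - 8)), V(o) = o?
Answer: sqrt(53)/1378 ≈ 0.0052831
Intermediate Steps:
f = sqrt(53)/4 (f = sqrt(12 + (-11 - 9)/(-8 - 8))/2 = sqrt(12 - 20/(-16))/2 = sqrt(12 - 20*(-1/16))/2 = sqrt(12 + 5/4)/2 = sqrt(53/4)/2 = (sqrt(53)/2)/2 = sqrt(53)/4 ≈ 1.8200)
M = 26*sqrt(53) (M = (26*4)*(sqrt(53)/4) = 104*(sqrt(53)/4) = 26*sqrt(53) ≈ 189.28)
1/M = 1/(26*sqrt(53)) = sqrt(53)/1378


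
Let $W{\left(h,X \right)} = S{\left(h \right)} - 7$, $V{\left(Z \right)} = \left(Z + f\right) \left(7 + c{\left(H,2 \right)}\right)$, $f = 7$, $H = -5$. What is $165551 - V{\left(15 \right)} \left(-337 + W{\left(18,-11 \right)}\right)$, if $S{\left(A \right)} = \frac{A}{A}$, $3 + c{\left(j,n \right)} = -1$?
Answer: $188189$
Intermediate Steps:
$c{\left(j,n \right)} = -4$ ($c{\left(j,n \right)} = -3 - 1 = -4$)
$S{\left(A \right)} = 1$
$V{\left(Z \right)} = 21 + 3 Z$ ($V{\left(Z \right)} = \left(Z + 7\right) \left(7 - 4\right) = \left(7 + Z\right) 3 = 21 + 3 Z$)
$W{\left(h,X \right)} = -6$ ($W{\left(h,X \right)} = 1 - 7 = -6$)
$165551 - V{\left(15 \right)} \left(-337 + W{\left(18,-11 \right)}\right) = 165551 - \left(21 + 3 \cdot 15\right) \left(-337 - 6\right) = 165551 - \left(21 + 45\right) \left(-343\right) = 165551 - 66 \left(-343\right) = 165551 - -22638 = 165551 + 22638 = 188189$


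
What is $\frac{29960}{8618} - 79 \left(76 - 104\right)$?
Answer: $\frac{9546488}{4309} \approx 2215.5$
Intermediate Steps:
$\frac{29960}{8618} - 79 \left(76 - 104\right) = 29960 \cdot \frac{1}{8618} - 79 \left(-28\right) = \frac{14980}{4309} - -2212 = \frac{14980}{4309} + 2212 = \frac{9546488}{4309}$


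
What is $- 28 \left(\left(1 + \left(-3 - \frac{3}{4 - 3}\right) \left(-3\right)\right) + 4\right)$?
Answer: $-644$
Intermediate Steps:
$- 28 \left(\left(1 + \left(-3 - \frac{3}{4 - 3}\right) \left(-3\right)\right) + 4\right) = - 28 \left(\left(1 + \left(-3 - \frac{3}{1}\right) \left(-3\right)\right) + 4\right) = - 28 \left(\left(1 + \left(-3 - 3\right) \left(-3\right)\right) + 4\right) = - 28 \left(\left(1 - -18\right) + 4\right) = - 28 \left(\left(1 + 18\right) + 4\right) = - 28 \left(19 + 4\right) = \left(-28\right) 23 = -644$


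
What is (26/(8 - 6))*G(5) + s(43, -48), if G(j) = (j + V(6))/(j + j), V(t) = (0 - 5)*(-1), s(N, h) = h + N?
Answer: 8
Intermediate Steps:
s(N, h) = N + h
V(t) = 5 (V(t) = -5*(-1) = 5)
G(j) = (5 + j)/(2*j) (G(j) = (j + 5)/(j + j) = (5 + j)/((2*j)) = (5 + j)*(1/(2*j)) = (5 + j)/(2*j))
(26/(8 - 6))*G(5) + s(43, -48) = (26/(8 - 6))*((1/2)*(5 + 5)/5) + (43 - 48) = (26/2)*((1/2)*(1/5)*10) - 5 = ((1/2)*26)*1 - 5 = 13*1 - 5 = 13 - 5 = 8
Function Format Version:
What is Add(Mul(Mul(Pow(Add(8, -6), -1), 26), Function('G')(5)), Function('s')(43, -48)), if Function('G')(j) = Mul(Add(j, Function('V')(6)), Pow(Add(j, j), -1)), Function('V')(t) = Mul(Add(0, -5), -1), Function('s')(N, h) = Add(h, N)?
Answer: 8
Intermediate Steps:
Function('s')(N, h) = Add(N, h)
Function('V')(t) = 5 (Function('V')(t) = Mul(-5, -1) = 5)
Function('G')(j) = Mul(Rational(1, 2), Pow(j, -1), Add(5, j)) (Function('G')(j) = Mul(Add(j, 5), Pow(Add(j, j), -1)) = Mul(Add(5, j), Pow(Mul(2, j), -1)) = Mul(Add(5, j), Mul(Rational(1, 2), Pow(j, -1))) = Mul(Rational(1, 2), Pow(j, -1), Add(5, j)))
Add(Mul(Mul(Pow(Add(8, -6), -1), 26), Function('G')(5)), Function('s')(43, -48)) = Add(Mul(Mul(Pow(Add(8, -6), -1), 26), Mul(Rational(1, 2), Pow(5, -1), Add(5, 5))), Add(43, -48)) = Add(Mul(Mul(Pow(2, -1), 26), Mul(Rational(1, 2), Rational(1, 5), 10)), -5) = Add(Mul(Mul(Rational(1, 2), 26), 1), -5) = Add(Mul(13, 1), -5) = Add(13, -5) = 8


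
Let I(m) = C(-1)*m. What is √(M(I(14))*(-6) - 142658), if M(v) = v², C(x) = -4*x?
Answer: I*√161474 ≈ 401.84*I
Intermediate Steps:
I(m) = 4*m (I(m) = (-4*(-1))*m = 4*m)
√(M(I(14))*(-6) - 142658) = √((4*14)²*(-6) - 142658) = √(56²*(-6) - 142658) = √(3136*(-6) - 142658) = √(-18816 - 142658) = √(-161474) = I*√161474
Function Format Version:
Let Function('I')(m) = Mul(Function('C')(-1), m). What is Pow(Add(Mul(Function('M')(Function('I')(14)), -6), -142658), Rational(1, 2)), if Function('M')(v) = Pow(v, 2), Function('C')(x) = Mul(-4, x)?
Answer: Mul(I, Pow(161474, Rational(1, 2))) ≈ Mul(401.84, I)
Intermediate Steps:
Function('I')(m) = Mul(4, m) (Function('I')(m) = Mul(Mul(-4, -1), m) = Mul(4, m))
Pow(Add(Mul(Function('M')(Function('I')(14)), -6), -142658), Rational(1, 2)) = Pow(Add(Mul(Pow(Mul(4, 14), 2), -6), -142658), Rational(1, 2)) = Pow(Add(Mul(Pow(56, 2), -6), -142658), Rational(1, 2)) = Pow(Add(Mul(3136, -6), -142658), Rational(1, 2)) = Pow(Add(-18816, -142658), Rational(1, 2)) = Pow(-161474, Rational(1, 2)) = Mul(I, Pow(161474, Rational(1, 2)))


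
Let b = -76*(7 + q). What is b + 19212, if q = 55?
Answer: 14500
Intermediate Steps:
b = -4712 (b = -76*(7 + 55) = -76*62 = -4712)
b + 19212 = -4712 + 19212 = 14500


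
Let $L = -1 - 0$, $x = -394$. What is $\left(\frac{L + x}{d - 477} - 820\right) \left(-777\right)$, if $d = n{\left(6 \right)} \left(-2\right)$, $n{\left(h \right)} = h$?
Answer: $\frac{103751515}{163} \approx 6.3651 \cdot 10^{5}$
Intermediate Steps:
$L = -1$ ($L = -1 + 0 = -1$)
$d = -12$ ($d = 6 \left(-2\right) = -12$)
$\left(\frac{L + x}{d - 477} - 820\right) \left(-777\right) = \left(\frac{-1 - 394}{-12 - 477} - 820\right) \left(-777\right) = \left(- \frac{395}{-489} - 820\right) \left(-777\right) = \left(\left(-395\right) \left(- \frac{1}{489}\right) - 820\right) \left(-777\right) = \left(\frac{395}{489} - 820\right) \left(-777\right) = \left(- \frac{400585}{489}\right) \left(-777\right) = \frac{103751515}{163}$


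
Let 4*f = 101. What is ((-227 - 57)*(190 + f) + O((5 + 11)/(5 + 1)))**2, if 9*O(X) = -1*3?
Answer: 33633359236/9 ≈ 3.7370e+9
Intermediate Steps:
f = 101/4 (f = (1/4)*101 = 101/4 ≈ 25.250)
O(X) = -1/3 (O(X) = (-1*3)/9 = (1/9)*(-3) = -1/3)
((-227 - 57)*(190 + f) + O((5 + 11)/(5 + 1)))**2 = ((-227 - 57)*(190 + 101/4) - 1/3)**2 = (-284*861/4 - 1/3)**2 = (-61131 - 1/3)**2 = (-183394/3)**2 = 33633359236/9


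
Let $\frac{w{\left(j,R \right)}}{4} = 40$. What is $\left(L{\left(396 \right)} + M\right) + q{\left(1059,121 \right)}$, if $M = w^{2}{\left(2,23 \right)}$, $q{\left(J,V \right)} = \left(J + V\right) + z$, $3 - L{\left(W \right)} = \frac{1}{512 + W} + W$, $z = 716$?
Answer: $\frac{24609523}{908} \approx 27103.0$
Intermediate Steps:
$w{\left(j,R \right)} = 160$ ($w{\left(j,R \right)} = 4 \cdot 40 = 160$)
$L{\left(W \right)} = 3 - W - \frac{1}{512 + W}$ ($L{\left(W \right)} = 3 - \left(\frac{1}{512 + W} + W\right) = 3 - \left(W + \frac{1}{512 + W}\right) = 3 - W - \frac{1}{512 + W}$)
$q{\left(J,V \right)} = 716 + J + V$ ($q{\left(J,V \right)} = \left(J + V\right) + 716 = 716 + J + V$)
$M = 25600$ ($M = 160^{2} = 25600$)
$\left(L{\left(396 \right)} + M\right) + q{\left(1059,121 \right)} = \left(\frac{1535 - 396^{2} - 201564}{512 + 396} + 25600\right) + \left(716 + 1059 + 121\right) = \left(\frac{1535 - 156816 - 201564}{908} + 25600\right) + 1896 = \left(\frac{1}{908} \left(-356845\right) + 25600\right) + 1896 = \left(- \frac{356845}{908} + 25600\right) + 1896 = \frac{22887955}{908} + 1896 = \frac{24609523}{908}$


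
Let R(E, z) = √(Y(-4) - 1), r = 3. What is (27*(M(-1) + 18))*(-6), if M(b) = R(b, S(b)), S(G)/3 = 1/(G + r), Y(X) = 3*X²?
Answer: -2916 - 162*√47 ≈ -4026.6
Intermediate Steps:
S(G) = 3/(3 + G) (S(G) = 3/(G + 3) = 3/(3 + G))
R(E, z) = √47 (R(E, z) = √(3*(-4)² - 1) = √(3*16 - 1) = √(48 - 1) = √47)
M(b) = √47
(27*(M(-1) + 18))*(-6) = (27*(√47 + 18))*(-6) = (27*(18 + √47))*(-6) = (486 + 27*√47)*(-6) = -2916 - 162*√47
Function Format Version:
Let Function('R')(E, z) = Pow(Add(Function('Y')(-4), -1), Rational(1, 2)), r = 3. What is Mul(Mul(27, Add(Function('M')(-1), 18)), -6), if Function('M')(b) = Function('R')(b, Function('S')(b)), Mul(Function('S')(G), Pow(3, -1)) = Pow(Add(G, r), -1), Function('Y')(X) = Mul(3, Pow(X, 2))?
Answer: Add(-2916, Mul(-162, Pow(47, Rational(1, 2)))) ≈ -4026.6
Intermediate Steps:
Function('S')(G) = Mul(3, Pow(Add(3, G), -1)) (Function('S')(G) = Mul(3, Pow(Add(G, 3), -1)) = Mul(3, Pow(Add(3, G), -1)))
Function('R')(E, z) = Pow(47, Rational(1, 2)) (Function('R')(E, z) = Pow(Add(Mul(3, Pow(-4, 2)), -1), Rational(1, 2)) = Pow(Add(Mul(3, 16), -1), Rational(1, 2)) = Pow(Add(48, -1), Rational(1, 2)) = Pow(47, Rational(1, 2)))
Function('M')(b) = Pow(47, Rational(1, 2))
Mul(Mul(27, Add(Function('M')(-1), 18)), -6) = Mul(Mul(27, Add(Pow(47, Rational(1, 2)), 18)), -6) = Mul(Mul(27, Add(18, Pow(47, Rational(1, 2)))), -6) = Mul(Add(486, Mul(27, Pow(47, Rational(1, 2)))), -6) = Add(-2916, Mul(-162, Pow(47, Rational(1, 2))))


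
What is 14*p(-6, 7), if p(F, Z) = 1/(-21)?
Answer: -⅔ ≈ -0.66667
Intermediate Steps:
p(F, Z) = -1/21
14*p(-6, 7) = 14*(-1/21) = -⅔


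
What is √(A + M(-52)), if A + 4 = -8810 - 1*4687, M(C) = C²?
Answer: I*√10797 ≈ 103.91*I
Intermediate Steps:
A = -13501 (A = -4 + (-8810 - 1*4687) = -4 + (-8810 - 4687) = -4 - 13497 = -13501)
√(A + M(-52)) = √(-13501 + (-52)²) = √(-13501 + 2704) = √(-10797) = I*√10797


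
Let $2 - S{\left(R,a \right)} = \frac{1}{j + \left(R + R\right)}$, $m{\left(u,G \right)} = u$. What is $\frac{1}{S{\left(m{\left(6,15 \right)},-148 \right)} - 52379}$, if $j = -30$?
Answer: $- \frac{18}{942785} \approx -1.9092 \cdot 10^{-5}$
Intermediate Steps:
$S{\left(R,a \right)} = 2 - \frac{1}{-30 + 2 R}$ ($S{\left(R,a \right)} = 2 - \frac{1}{-30 + \left(R + R\right)} = 2 - \frac{1}{-30 + 2 R}$)
$\frac{1}{S{\left(m{\left(6,15 \right)},-148 \right)} - 52379} = \frac{1}{\frac{-61 + 4 \cdot 6}{2 \left(-15 + 6\right)} - 52379} = \frac{1}{\frac{-61 + 24}{2 \left(-9\right)} - 52379} = \frac{1}{\frac{1}{2} \left(- \frac{1}{9}\right) \left(-37\right) - 52379} = \frac{1}{\frac{37}{18} - 52379} = \frac{1}{- \frac{942785}{18}} = - \frac{18}{942785}$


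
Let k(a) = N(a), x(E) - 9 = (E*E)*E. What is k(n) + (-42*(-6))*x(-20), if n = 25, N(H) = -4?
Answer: -2013736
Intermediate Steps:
x(E) = 9 + E³ (x(E) = 9 + (E*E)*E = 9 + E²*E = 9 + E³)
k(a) = -4
k(n) + (-42*(-6))*x(-20) = -4 + (-42*(-6))*(9 + (-20)³) = -4 + 252*(9 - 8000) = -4 + 252*(-7991) = -4 - 2013732 = -2013736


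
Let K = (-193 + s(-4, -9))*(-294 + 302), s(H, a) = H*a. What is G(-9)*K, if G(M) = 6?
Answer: -7536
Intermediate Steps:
K = -1256 (K = (-193 - 4*(-9))*(-294 + 302) = (-193 + 36)*8 = -157*8 = -1256)
G(-9)*K = 6*(-1256) = -7536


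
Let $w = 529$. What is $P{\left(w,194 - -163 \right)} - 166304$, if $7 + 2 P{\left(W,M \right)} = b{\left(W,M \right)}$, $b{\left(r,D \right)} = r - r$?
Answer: $- \frac{332615}{2} \approx -1.6631 \cdot 10^{5}$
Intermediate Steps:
$b{\left(r,D \right)} = 0$
$P{\left(W,M \right)} = - \frac{7}{2}$ ($P{\left(W,M \right)} = - \frac{7}{2} + \frac{1}{2} \cdot 0 = - \frac{7}{2} + 0 = - \frac{7}{2}$)
$P{\left(w,194 - -163 \right)} - 166304 = - \frac{7}{2} - 166304 = - \frac{332615}{2}$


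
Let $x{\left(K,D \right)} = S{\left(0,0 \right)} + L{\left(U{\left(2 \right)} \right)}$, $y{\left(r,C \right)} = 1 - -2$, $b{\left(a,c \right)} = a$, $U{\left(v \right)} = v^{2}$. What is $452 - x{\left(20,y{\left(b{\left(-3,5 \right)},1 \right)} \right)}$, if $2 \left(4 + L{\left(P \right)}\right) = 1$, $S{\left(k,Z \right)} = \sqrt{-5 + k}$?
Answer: $\frac{911}{2} - i \sqrt{5} \approx 455.5 - 2.2361 i$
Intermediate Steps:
$y{\left(r,C \right)} = 3$ ($y{\left(r,C \right)} = 1 + 2 = 3$)
$L{\left(P \right)} = - \frac{7}{2}$ ($L{\left(P \right)} = -4 + \frac{1}{2} \cdot 1 = -4 + \frac{1}{2} = - \frac{7}{2}$)
$x{\left(K,D \right)} = - \frac{7}{2} + i \sqrt{5}$ ($x{\left(K,D \right)} = \sqrt{-5 + 0} - \frac{7}{2} = \sqrt{-5} - \frac{7}{2} = i \sqrt{5} - \frac{7}{2} = - \frac{7}{2} + i \sqrt{5}$)
$452 - x{\left(20,y{\left(b{\left(-3,5 \right)},1 \right)} \right)} = 452 - \left(- \frac{7}{2} + i \sqrt{5}\right) = 452 + \left(\frac{7}{2} - i \sqrt{5}\right) = \frac{911}{2} - i \sqrt{5}$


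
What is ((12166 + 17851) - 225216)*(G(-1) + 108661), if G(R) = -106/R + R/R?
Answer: -21231404832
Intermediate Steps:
G(R) = 1 - 106/R (G(R) = -106/R + 1 = 1 - 106/R)
((12166 + 17851) - 225216)*(G(-1) + 108661) = ((12166 + 17851) - 225216)*((-106 - 1)/(-1) + 108661) = (30017 - 225216)*(-1*(-107) + 108661) = -195199*(107 + 108661) = -195199*108768 = -21231404832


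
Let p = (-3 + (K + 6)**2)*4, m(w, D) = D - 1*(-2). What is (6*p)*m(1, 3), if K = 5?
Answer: 14160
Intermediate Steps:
m(w, D) = 2 + D (m(w, D) = D + 2 = 2 + D)
p = 472 (p = (-3 + (5 + 6)**2)*4 = (-3 + 11**2)*4 = (-3 + 121)*4 = 118*4 = 472)
(6*p)*m(1, 3) = (6*472)*(2 + 3) = 2832*5 = 14160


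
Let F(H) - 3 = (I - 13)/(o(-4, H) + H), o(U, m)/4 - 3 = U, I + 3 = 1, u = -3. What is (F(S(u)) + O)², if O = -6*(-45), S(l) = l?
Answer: 3709476/49 ≈ 75704.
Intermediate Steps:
I = -2 (I = -3 + 1 = -2)
o(U, m) = 12 + 4*U
O = 270
F(H) = 3 - 15/(-4 + H) (F(H) = 3 + (-2 - 13)/((12 + 4*(-4)) + H) = 3 - 15/((12 - 16) + H) = 3 - 15/(-4 + H))
(F(S(u)) + O)² = (3*(-9 - 3)/(-4 - 3) + 270)² = (3*(-12)/(-7) + 270)² = (3*(-⅐)*(-12) + 270)² = (36/7 + 270)² = (1926/7)² = 3709476/49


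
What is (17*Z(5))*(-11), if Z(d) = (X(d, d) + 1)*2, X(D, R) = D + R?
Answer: -4114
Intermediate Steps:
Z(d) = 2 + 4*d (Z(d) = ((d + d) + 1)*2 = (2*d + 1)*2 = (1 + 2*d)*2 = 2 + 4*d)
(17*Z(5))*(-11) = (17*(2 + 4*5))*(-11) = (17*(2 + 20))*(-11) = (17*22)*(-11) = 374*(-11) = -4114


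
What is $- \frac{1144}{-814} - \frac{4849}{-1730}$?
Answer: $\frac{269373}{64010} \approx 4.2083$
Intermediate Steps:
$- \frac{1144}{-814} - \frac{4849}{-1730} = \left(-1144\right) \left(- \frac{1}{814}\right) - - \frac{4849}{1730} = \frac{52}{37} + \frac{4849}{1730} = \frac{269373}{64010}$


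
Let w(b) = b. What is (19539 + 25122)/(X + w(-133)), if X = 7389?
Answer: 44661/7256 ≈ 6.1550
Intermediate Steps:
(19539 + 25122)/(X + w(-133)) = (19539 + 25122)/(7389 - 133) = 44661/7256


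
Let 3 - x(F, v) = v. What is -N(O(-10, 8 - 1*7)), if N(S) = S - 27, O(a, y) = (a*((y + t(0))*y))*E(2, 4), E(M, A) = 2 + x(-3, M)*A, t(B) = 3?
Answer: 267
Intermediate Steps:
x(F, v) = 3 - v
E(M, A) = 2 + A*(3 - M) (E(M, A) = 2 + (3 - M)*A = 2 + A*(3 - M))
O(a, y) = 6*a*y*(3 + y) (O(a, y) = (a*((y + 3)*y))*(2 - 1*4*(-3 + 2)) = (a*((3 + y)*y))*(2 - 1*4*(-1)) = (a*(y*(3 + y)))*(2 + 4) = (a*y*(3 + y))*6 = 6*a*y*(3 + y))
N(S) = -27 + S
-N(O(-10, 8 - 1*7)) = -(-27 + 6*(-10)*(8 - 1*7)*(3 + (8 - 1*7))) = -(-27 + 6*(-10)*(8 - 7)*(3 + (8 - 7))) = -(-27 + 6*(-10)*1*(3 + 1)) = -(-27 + 6*(-10)*1*4) = -(-27 - 240) = -1*(-267) = 267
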